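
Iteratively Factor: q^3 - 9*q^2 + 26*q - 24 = (q - 3)*(q^2 - 6*q + 8) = (q - 4)*(q - 3)*(q - 2)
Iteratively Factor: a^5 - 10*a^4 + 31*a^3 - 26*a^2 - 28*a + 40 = (a - 2)*(a^4 - 8*a^3 + 15*a^2 + 4*a - 20) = (a - 2)*(a + 1)*(a^3 - 9*a^2 + 24*a - 20) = (a - 2)^2*(a + 1)*(a^2 - 7*a + 10) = (a - 2)^3*(a + 1)*(a - 5)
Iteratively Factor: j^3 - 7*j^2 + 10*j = (j - 5)*(j^2 - 2*j) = (j - 5)*(j - 2)*(j)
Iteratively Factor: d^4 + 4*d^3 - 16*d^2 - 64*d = (d)*(d^3 + 4*d^2 - 16*d - 64) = d*(d + 4)*(d^2 - 16) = d*(d + 4)^2*(d - 4)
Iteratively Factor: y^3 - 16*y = (y - 4)*(y^2 + 4*y) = y*(y - 4)*(y + 4)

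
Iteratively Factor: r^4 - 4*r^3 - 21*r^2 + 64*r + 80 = (r + 1)*(r^3 - 5*r^2 - 16*r + 80) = (r - 4)*(r + 1)*(r^2 - r - 20) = (r - 5)*(r - 4)*(r + 1)*(r + 4)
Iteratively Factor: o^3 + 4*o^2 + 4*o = (o + 2)*(o^2 + 2*o) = o*(o + 2)*(o + 2)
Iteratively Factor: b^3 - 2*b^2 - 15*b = (b + 3)*(b^2 - 5*b) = (b - 5)*(b + 3)*(b)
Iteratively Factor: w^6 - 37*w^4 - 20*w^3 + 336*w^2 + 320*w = (w)*(w^5 - 37*w^3 - 20*w^2 + 336*w + 320) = w*(w + 4)*(w^4 - 4*w^3 - 21*w^2 + 64*w + 80) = w*(w - 4)*(w + 4)*(w^3 - 21*w - 20) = w*(w - 4)*(w + 1)*(w + 4)*(w^2 - w - 20) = w*(w - 5)*(w - 4)*(w + 1)*(w + 4)*(w + 4)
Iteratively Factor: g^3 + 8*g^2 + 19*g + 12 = (g + 3)*(g^2 + 5*g + 4) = (g + 3)*(g + 4)*(g + 1)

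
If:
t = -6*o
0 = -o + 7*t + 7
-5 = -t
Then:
No Solution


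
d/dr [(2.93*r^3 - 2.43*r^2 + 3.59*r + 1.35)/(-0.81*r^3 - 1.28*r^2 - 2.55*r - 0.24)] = (-5.7187*r^4 - 9.1272*r^3 + 11.9626*r^2 + 4.6224*r + 2.5809)/(0.6561*r^6 + 2.0736*r^5 + 5.7694*r^4 + 6.9168*r^3 + 7.1169*r^2 + 1.224*r + 0.0576)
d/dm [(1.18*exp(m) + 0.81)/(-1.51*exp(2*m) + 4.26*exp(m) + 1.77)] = (1.7818*exp(2*m) + 2.4462*exp(m) - 1.362)*exp(m)/(2.2801*exp(4*m) - 12.8652*exp(3*m) + 12.8022*exp(2*m) + 15.0804*exp(m) + 3.1329)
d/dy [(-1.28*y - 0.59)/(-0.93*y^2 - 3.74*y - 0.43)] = (1.1904*y^2 + 4.7872*y - (1.28*y + 0.59)*(1.86*y + 3.74) + 0.5504)/(0.93*y^2 + 3.74*y + 0.43)^2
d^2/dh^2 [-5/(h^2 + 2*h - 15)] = 10*(h^2 + 2*h - 4*(h + 1)^2 - 15)/(h^2 + 2*h - 15)^3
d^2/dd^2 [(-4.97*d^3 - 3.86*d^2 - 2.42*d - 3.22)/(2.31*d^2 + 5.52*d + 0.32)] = (-222.915588*d^3 - 138.647628*d^2 - 238.673568*d - 183.71008)/(12.326391*d^6 + 88.365816*d^5 + 216.282528*d^4 + 192.678912*d^3 + 29.961216*d^2 + 1.695744*d + 0.032768)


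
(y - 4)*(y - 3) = y^2 - 7*y + 12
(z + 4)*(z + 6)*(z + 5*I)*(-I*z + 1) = -I*z^4 + 6*z^3 - 10*I*z^3 + 60*z^2 - 19*I*z^2 + 144*z + 50*I*z + 120*I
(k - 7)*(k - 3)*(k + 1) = k^3 - 9*k^2 + 11*k + 21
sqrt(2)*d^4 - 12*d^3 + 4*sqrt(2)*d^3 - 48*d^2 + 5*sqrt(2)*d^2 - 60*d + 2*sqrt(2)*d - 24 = (d + 1)*(d + 2)*(d - 6*sqrt(2))*(sqrt(2)*d + sqrt(2))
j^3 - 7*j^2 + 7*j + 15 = (j - 5)*(j - 3)*(j + 1)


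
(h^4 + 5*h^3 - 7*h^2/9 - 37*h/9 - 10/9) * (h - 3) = h^5 + 2*h^4 - 142*h^3/9 - 16*h^2/9 + 101*h/9 + 10/3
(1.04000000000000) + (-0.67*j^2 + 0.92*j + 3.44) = -0.67*j^2 + 0.92*j + 4.48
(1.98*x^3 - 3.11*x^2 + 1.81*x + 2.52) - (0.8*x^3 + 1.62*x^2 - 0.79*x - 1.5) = 1.18*x^3 - 4.73*x^2 + 2.6*x + 4.02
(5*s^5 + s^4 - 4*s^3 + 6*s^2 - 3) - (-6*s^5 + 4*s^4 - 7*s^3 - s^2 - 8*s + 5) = 11*s^5 - 3*s^4 + 3*s^3 + 7*s^2 + 8*s - 8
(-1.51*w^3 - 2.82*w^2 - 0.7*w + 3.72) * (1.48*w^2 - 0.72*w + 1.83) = -2.2348*w^5 - 3.0864*w^4 - 1.7689*w^3 + 0.849000000000001*w^2 - 3.9594*w + 6.8076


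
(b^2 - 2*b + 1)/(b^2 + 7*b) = (b^2 - 2*b + 1)/(b*(b + 7))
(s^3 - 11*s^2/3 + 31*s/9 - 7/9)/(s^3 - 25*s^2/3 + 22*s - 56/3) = (3*s^2 - 4*s + 1)/(3*(s^2 - 6*s + 8))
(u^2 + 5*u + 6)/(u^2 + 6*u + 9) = (u + 2)/(u + 3)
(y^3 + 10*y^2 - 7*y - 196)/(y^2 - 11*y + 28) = (y^2 + 14*y + 49)/(y - 7)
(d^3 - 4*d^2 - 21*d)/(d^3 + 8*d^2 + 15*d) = (d - 7)/(d + 5)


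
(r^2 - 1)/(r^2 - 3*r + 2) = (r + 1)/(r - 2)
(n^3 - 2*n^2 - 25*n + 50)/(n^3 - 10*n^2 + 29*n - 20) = (n^2 + 3*n - 10)/(n^2 - 5*n + 4)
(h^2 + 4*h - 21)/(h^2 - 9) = (h + 7)/(h + 3)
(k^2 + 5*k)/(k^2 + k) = (k + 5)/(k + 1)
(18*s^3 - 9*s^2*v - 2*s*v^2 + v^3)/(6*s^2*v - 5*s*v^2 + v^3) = (3*s + v)/v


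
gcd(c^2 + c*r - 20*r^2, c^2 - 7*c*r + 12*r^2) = -c + 4*r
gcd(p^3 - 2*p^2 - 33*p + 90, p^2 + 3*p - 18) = p^2 + 3*p - 18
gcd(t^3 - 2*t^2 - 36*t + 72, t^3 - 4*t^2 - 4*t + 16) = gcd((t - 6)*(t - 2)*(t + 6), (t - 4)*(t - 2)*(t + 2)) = t - 2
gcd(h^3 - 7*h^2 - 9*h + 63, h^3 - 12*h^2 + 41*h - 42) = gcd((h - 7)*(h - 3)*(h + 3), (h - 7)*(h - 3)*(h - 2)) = h^2 - 10*h + 21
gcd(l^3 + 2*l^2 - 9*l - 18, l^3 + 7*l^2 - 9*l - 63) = l^2 - 9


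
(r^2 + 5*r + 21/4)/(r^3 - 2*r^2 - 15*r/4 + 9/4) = (2*r + 7)/(2*r^2 - 7*r + 3)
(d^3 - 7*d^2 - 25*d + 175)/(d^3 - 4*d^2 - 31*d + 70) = (d - 5)/(d - 2)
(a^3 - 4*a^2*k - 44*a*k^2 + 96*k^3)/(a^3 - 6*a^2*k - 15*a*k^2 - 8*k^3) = (a^2 + 4*a*k - 12*k^2)/(a^2 + 2*a*k + k^2)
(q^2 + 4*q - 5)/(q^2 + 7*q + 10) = (q - 1)/(q + 2)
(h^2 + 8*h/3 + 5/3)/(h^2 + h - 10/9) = 3*(h + 1)/(3*h - 2)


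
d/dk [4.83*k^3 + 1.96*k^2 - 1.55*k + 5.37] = 14.49*k^2 + 3.92*k - 1.55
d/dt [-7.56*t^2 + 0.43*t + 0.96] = 0.43 - 15.12*t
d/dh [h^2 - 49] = 2*h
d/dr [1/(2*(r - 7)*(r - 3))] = (5 - r)/(r^4 - 20*r^3 + 142*r^2 - 420*r + 441)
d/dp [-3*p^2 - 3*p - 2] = -6*p - 3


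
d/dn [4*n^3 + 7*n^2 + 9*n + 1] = 12*n^2 + 14*n + 9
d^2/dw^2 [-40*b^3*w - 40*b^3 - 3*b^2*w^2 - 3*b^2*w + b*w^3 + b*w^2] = 2*b*(-3*b + 3*w + 1)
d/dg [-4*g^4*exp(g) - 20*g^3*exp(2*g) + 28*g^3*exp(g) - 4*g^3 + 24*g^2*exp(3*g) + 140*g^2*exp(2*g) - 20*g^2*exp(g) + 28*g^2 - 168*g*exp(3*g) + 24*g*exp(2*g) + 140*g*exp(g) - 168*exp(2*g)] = -4*g^4*exp(g) - 40*g^3*exp(2*g) + 12*g^3*exp(g) + 72*g^2*exp(3*g) + 220*g^2*exp(2*g) + 64*g^2*exp(g) - 12*g^2 - 456*g*exp(3*g) + 328*g*exp(2*g) + 100*g*exp(g) + 56*g - 168*exp(3*g) - 312*exp(2*g) + 140*exp(g)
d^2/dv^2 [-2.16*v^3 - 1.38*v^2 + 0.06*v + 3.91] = -12.96*v - 2.76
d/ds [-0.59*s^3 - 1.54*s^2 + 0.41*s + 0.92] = -1.77*s^2 - 3.08*s + 0.41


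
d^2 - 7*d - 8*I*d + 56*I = (d - 7)*(d - 8*I)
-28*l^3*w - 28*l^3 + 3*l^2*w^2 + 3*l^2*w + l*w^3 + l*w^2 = (-4*l + w)*(7*l + w)*(l*w + l)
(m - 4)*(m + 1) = m^2 - 3*m - 4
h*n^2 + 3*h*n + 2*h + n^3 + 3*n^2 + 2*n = (h + n)*(n + 1)*(n + 2)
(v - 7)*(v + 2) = v^2 - 5*v - 14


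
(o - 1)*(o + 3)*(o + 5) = o^3 + 7*o^2 + 7*o - 15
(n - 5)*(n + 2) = n^2 - 3*n - 10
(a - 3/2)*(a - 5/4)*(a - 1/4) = a^3 - 3*a^2 + 41*a/16 - 15/32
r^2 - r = r*(r - 1)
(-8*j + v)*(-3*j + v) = 24*j^2 - 11*j*v + v^2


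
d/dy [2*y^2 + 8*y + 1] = 4*y + 8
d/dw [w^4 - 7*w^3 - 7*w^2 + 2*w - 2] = 4*w^3 - 21*w^2 - 14*w + 2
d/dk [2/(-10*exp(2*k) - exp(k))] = 2*(20*exp(k) + 1)*exp(-k)/(10*exp(k) + 1)^2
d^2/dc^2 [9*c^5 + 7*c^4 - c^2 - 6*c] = 180*c^3 + 84*c^2 - 2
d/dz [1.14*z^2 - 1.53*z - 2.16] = 2.28*z - 1.53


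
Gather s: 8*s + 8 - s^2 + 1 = -s^2 + 8*s + 9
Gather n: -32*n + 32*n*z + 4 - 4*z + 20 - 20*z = n*(32*z - 32) - 24*z + 24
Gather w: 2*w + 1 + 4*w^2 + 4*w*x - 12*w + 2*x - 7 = 4*w^2 + w*(4*x - 10) + 2*x - 6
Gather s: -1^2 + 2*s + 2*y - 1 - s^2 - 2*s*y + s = -s^2 + s*(3 - 2*y) + 2*y - 2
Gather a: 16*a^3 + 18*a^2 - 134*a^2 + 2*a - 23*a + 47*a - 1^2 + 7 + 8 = 16*a^3 - 116*a^2 + 26*a + 14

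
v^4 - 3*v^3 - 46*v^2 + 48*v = v*(v - 8)*(v - 1)*(v + 6)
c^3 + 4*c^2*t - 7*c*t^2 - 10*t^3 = (c - 2*t)*(c + t)*(c + 5*t)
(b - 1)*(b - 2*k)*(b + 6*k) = b^3 + 4*b^2*k - b^2 - 12*b*k^2 - 4*b*k + 12*k^2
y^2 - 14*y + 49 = (y - 7)^2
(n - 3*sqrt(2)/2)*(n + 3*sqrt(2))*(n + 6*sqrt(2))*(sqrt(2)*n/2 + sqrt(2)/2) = sqrt(2)*n^4/2 + sqrt(2)*n^3/2 + 15*n^3/2 + 9*sqrt(2)*n^2/2 + 15*n^2/2 - 54*n + 9*sqrt(2)*n/2 - 54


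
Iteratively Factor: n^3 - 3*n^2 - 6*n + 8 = (n - 4)*(n^2 + n - 2) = (n - 4)*(n - 1)*(n + 2)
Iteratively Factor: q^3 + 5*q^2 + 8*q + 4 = (q + 1)*(q^2 + 4*q + 4) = (q + 1)*(q + 2)*(q + 2)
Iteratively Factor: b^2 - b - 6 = (b + 2)*(b - 3)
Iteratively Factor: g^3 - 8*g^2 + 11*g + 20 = (g - 4)*(g^2 - 4*g - 5) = (g - 4)*(g + 1)*(g - 5)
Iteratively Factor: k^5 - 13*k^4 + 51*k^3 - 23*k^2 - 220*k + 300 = (k + 2)*(k^4 - 15*k^3 + 81*k^2 - 185*k + 150) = (k - 5)*(k + 2)*(k^3 - 10*k^2 + 31*k - 30) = (k - 5)*(k - 3)*(k + 2)*(k^2 - 7*k + 10) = (k - 5)*(k - 3)*(k - 2)*(k + 2)*(k - 5)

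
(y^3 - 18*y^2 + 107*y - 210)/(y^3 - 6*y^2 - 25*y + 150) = (y - 7)/(y + 5)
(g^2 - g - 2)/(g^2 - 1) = (g - 2)/(g - 1)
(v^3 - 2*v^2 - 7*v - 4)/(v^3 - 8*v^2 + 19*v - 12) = (v^2 + 2*v + 1)/(v^2 - 4*v + 3)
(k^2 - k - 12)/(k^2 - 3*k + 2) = (k^2 - k - 12)/(k^2 - 3*k + 2)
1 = 1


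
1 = 1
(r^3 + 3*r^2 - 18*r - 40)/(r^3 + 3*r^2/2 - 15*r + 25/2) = 2*(r^2 - 2*r - 8)/(2*r^2 - 7*r + 5)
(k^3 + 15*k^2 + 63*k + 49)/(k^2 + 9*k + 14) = (k^2 + 8*k + 7)/(k + 2)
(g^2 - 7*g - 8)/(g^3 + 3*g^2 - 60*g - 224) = (g + 1)/(g^2 + 11*g + 28)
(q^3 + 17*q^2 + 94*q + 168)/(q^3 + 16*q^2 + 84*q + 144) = (q + 7)/(q + 6)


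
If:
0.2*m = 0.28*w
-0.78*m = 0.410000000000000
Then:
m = -0.53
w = -0.38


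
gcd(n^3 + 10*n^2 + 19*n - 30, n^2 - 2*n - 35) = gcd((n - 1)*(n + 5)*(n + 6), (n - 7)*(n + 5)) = n + 5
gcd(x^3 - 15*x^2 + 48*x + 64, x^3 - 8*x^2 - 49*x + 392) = x - 8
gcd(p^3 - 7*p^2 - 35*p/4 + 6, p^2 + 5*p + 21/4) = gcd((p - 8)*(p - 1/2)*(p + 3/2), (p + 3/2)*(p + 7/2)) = p + 3/2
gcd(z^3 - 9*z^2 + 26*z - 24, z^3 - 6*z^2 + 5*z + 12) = z^2 - 7*z + 12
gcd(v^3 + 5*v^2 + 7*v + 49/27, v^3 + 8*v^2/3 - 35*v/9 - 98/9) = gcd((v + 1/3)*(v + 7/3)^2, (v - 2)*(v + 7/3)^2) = v^2 + 14*v/3 + 49/9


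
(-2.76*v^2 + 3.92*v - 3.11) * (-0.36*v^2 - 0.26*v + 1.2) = 0.9936*v^4 - 0.6936*v^3 - 3.2116*v^2 + 5.5126*v - 3.732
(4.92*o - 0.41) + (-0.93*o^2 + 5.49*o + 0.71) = -0.93*o^2 + 10.41*o + 0.3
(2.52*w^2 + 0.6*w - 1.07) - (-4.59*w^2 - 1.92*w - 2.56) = 7.11*w^2 + 2.52*w + 1.49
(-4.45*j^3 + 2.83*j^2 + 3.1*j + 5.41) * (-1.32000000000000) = 5.874*j^3 - 3.7356*j^2 - 4.092*j - 7.1412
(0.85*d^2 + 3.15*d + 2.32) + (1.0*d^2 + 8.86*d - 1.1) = 1.85*d^2 + 12.01*d + 1.22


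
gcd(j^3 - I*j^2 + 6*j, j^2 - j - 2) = 1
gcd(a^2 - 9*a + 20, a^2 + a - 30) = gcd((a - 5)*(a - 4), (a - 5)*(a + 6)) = a - 5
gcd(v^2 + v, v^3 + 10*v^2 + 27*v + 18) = v + 1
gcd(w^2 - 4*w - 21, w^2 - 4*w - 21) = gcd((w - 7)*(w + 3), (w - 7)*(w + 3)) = w^2 - 4*w - 21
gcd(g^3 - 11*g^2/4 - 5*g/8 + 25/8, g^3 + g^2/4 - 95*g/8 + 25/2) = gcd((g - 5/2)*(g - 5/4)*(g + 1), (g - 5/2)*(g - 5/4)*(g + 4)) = g^2 - 15*g/4 + 25/8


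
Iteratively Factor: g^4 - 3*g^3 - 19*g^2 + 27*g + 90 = (g + 3)*(g^3 - 6*g^2 - g + 30) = (g + 2)*(g + 3)*(g^2 - 8*g + 15) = (g - 5)*(g + 2)*(g + 3)*(g - 3)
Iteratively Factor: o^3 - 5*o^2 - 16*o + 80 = (o - 4)*(o^2 - o - 20) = (o - 5)*(o - 4)*(o + 4)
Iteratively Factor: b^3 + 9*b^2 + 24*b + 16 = (b + 1)*(b^2 + 8*b + 16) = (b + 1)*(b + 4)*(b + 4)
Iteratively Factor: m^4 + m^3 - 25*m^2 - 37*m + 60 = (m + 3)*(m^3 - 2*m^2 - 19*m + 20) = (m - 1)*(m + 3)*(m^2 - m - 20) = (m - 5)*(m - 1)*(m + 3)*(m + 4)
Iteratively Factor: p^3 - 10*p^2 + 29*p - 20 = (p - 1)*(p^2 - 9*p + 20) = (p - 5)*(p - 1)*(p - 4)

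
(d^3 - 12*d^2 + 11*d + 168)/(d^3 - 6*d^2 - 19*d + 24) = (d - 7)/(d - 1)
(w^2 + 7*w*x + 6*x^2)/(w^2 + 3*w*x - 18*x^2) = (-w - x)/(-w + 3*x)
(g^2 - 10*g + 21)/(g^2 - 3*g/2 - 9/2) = 2*(g - 7)/(2*g + 3)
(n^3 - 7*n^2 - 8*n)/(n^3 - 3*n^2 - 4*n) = (n - 8)/(n - 4)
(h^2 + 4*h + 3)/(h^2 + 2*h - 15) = (h^2 + 4*h + 3)/(h^2 + 2*h - 15)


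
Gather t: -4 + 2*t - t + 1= t - 3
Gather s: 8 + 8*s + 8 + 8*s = 16*s + 16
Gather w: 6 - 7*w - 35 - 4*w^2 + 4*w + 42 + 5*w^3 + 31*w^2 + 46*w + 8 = 5*w^3 + 27*w^2 + 43*w + 21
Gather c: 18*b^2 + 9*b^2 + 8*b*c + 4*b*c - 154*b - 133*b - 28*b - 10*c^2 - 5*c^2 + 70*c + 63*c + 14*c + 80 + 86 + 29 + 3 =27*b^2 - 315*b - 15*c^2 + c*(12*b + 147) + 198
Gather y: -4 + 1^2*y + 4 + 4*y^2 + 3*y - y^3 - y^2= -y^3 + 3*y^2 + 4*y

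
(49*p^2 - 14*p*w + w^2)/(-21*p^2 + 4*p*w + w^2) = (49*p^2 - 14*p*w + w^2)/(-21*p^2 + 4*p*w + w^2)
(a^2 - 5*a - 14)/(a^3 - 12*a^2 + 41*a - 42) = (a + 2)/(a^2 - 5*a + 6)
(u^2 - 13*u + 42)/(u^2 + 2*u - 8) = (u^2 - 13*u + 42)/(u^2 + 2*u - 8)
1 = 1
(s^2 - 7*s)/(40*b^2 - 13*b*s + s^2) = s*(s - 7)/(40*b^2 - 13*b*s + s^2)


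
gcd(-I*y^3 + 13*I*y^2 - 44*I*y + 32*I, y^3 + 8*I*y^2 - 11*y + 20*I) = 1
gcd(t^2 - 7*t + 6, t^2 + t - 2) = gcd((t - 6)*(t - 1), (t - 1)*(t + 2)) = t - 1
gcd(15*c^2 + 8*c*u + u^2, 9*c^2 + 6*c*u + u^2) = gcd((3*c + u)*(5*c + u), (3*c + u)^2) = 3*c + u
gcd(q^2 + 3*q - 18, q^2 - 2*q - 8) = 1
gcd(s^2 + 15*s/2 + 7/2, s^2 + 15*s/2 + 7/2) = s^2 + 15*s/2 + 7/2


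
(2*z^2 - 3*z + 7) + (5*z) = 2*z^2 + 2*z + 7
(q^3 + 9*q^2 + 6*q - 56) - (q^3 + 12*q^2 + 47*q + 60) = -3*q^2 - 41*q - 116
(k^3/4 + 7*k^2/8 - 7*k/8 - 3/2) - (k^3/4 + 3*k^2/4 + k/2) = k^2/8 - 11*k/8 - 3/2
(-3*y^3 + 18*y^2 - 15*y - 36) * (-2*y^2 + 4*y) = 6*y^5 - 48*y^4 + 102*y^3 + 12*y^2 - 144*y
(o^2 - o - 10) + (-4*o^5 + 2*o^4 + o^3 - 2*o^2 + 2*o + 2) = -4*o^5 + 2*o^4 + o^3 - o^2 + o - 8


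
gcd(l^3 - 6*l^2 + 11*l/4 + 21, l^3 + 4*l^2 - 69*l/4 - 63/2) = l^2 - 2*l - 21/4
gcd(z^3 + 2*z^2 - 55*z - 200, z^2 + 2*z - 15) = z + 5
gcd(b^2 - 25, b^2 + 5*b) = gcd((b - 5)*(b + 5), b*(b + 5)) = b + 5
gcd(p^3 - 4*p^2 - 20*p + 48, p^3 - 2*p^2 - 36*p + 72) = p^2 - 8*p + 12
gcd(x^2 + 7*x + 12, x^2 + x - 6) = x + 3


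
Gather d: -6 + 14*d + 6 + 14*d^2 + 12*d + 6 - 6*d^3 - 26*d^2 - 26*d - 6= -6*d^3 - 12*d^2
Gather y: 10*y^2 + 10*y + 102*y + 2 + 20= 10*y^2 + 112*y + 22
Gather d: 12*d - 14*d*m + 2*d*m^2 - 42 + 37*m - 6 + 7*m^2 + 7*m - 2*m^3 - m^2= d*(2*m^2 - 14*m + 12) - 2*m^3 + 6*m^2 + 44*m - 48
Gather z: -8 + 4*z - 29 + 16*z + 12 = 20*z - 25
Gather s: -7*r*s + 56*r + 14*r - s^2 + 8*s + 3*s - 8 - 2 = 70*r - s^2 + s*(11 - 7*r) - 10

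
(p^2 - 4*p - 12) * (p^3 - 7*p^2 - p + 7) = p^5 - 11*p^4 + 15*p^3 + 95*p^2 - 16*p - 84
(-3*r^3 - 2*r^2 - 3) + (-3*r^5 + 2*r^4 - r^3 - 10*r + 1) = -3*r^5 + 2*r^4 - 4*r^3 - 2*r^2 - 10*r - 2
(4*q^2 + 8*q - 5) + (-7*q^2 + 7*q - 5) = -3*q^2 + 15*q - 10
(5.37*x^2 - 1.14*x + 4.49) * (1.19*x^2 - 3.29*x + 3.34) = 6.3903*x^4 - 19.0239*x^3 + 27.0295*x^2 - 18.5797*x + 14.9966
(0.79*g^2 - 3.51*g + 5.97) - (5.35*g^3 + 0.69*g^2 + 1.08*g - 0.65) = -5.35*g^3 + 0.1*g^2 - 4.59*g + 6.62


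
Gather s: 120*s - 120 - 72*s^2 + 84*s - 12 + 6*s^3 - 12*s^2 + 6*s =6*s^3 - 84*s^2 + 210*s - 132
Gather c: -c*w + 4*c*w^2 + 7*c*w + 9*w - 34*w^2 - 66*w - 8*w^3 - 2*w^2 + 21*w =c*(4*w^2 + 6*w) - 8*w^3 - 36*w^2 - 36*w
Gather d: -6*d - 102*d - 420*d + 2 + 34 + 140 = 176 - 528*d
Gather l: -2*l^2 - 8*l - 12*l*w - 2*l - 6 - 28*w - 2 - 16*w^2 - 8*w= -2*l^2 + l*(-12*w - 10) - 16*w^2 - 36*w - 8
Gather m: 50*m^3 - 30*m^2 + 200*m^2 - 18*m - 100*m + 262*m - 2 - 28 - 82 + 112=50*m^3 + 170*m^2 + 144*m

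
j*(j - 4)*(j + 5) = j^3 + j^2 - 20*j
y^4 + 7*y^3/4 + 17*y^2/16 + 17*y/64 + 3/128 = (y + 1/4)^2*(y + 1/2)*(y + 3/4)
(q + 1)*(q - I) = q^2 + q - I*q - I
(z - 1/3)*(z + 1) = z^2 + 2*z/3 - 1/3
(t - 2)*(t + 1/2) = t^2 - 3*t/2 - 1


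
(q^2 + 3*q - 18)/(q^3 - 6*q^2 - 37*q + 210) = (q - 3)/(q^2 - 12*q + 35)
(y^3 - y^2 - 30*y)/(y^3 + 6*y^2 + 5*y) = (y - 6)/(y + 1)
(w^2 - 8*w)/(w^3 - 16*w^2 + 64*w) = 1/(w - 8)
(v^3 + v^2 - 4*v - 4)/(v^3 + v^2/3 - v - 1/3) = 3*(v^2 - 4)/(3*v^2 - 2*v - 1)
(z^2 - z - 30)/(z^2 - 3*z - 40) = (z - 6)/(z - 8)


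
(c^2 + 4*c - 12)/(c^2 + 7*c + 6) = (c - 2)/(c + 1)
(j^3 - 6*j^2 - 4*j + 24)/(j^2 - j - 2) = (j^2 - 4*j - 12)/(j + 1)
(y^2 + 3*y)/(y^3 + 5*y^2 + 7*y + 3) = y/(y^2 + 2*y + 1)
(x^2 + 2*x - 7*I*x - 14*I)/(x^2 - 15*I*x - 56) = (x + 2)/(x - 8*I)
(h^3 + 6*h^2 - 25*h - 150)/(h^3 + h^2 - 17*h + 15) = (h^2 + h - 30)/(h^2 - 4*h + 3)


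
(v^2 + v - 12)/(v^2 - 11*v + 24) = (v + 4)/(v - 8)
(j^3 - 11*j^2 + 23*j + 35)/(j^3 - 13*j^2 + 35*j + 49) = (j - 5)/(j - 7)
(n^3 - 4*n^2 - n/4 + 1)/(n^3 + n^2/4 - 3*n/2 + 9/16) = 4*(2*n^2 - 7*n - 4)/(8*n^2 + 6*n - 9)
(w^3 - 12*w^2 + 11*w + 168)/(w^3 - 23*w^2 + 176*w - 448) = (w + 3)/(w - 8)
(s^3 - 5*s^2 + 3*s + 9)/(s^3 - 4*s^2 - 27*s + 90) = (s^2 - 2*s - 3)/(s^2 - s - 30)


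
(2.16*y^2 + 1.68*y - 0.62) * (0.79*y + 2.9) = 1.7064*y^3 + 7.5912*y^2 + 4.3822*y - 1.798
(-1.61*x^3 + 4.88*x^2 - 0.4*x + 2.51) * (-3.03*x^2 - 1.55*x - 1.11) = 4.8783*x^5 - 12.2909*x^4 - 4.5649*x^3 - 12.4021*x^2 - 3.4465*x - 2.7861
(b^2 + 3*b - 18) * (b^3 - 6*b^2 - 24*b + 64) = b^5 - 3*b^4 - 60*b^3 + 100*b^2 + 624*b - 1152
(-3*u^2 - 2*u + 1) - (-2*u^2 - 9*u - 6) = -u^2 + 7*u + 7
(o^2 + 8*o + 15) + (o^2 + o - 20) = 2*o^2 + 9*o - 5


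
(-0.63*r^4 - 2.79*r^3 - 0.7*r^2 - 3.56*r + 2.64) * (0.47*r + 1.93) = -0.2961*r^5 - 2.5272*r^4 - 5.7137*r^3 - 3.0242*r^2 - 5.63*r + 5.0952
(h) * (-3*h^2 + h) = -3*h^3 + h^2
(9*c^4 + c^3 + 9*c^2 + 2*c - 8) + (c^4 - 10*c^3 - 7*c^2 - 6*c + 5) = 10*c^4 - 9*c^3 + 2*c^2 - 4*c - 3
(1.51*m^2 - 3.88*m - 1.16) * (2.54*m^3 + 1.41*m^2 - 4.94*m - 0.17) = 3.8354*m^5 - 7.7261*m^4 - 15.8766*m^3 + 17.2749*m^2 + 6.39*m + 0.1972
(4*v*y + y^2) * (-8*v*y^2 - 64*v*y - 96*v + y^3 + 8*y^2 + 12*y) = -32*v^2*y^3 - 256*v^2*y^2 - 384*v^2*y - 4*v*y^4 - 32*v*y^3 - 48*v*y^2 + y^5 + 8*y^4 + 12*y^3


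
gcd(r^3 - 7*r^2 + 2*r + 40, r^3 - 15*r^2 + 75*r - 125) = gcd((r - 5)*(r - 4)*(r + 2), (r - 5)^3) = r - 5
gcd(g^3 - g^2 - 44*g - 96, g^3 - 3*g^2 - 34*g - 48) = g^2 - 5*g - 24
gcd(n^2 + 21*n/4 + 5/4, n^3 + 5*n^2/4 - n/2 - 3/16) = n + 1/4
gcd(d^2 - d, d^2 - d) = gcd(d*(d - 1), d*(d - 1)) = d^2 - d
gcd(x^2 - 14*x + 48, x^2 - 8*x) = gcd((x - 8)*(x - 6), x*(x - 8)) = x - 8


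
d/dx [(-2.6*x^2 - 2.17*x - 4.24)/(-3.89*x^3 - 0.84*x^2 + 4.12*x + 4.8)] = (-10.114*x^4 - 16.8826*x^3 - 62.0156*x^2 - 32.0832*x + 7.0528)/(15.1321*x^6 + 6.5352*x^5 - 31.348*x^4 - 44.2656*x^3 + 8.9104*x^2 + 39.552*x + 23.04)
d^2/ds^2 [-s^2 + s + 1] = -2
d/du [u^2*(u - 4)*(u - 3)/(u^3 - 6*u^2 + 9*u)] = (u^2 - 6*u + 12)/(u^2 - 6*u + 9)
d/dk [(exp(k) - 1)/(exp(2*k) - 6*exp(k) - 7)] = (2*(1 - exp(k))*(exp(k) - 3) + exp(2*k) - 6*exp(k) - 7)*exp(k)/(-exp(2*k) + 6*exp(k) + 7)^2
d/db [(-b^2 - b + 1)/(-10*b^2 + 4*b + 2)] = (-7*b^2 + 8*b - 3)/(2*(25*b^4 - 20*b^3 - 6*b^2 + 4*b + 1))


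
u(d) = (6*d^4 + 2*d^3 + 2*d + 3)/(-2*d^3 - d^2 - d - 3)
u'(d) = (6*d^2 + 2*d + 1)*(6*d^4 + 2*d^3 + 2*d + 3)/(-2*d^3 - d^2 - d - 3)^2 + (24*d^3 + 6*d^2 + 2)/(-2*d^3 - d^2 - d - 3)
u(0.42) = -1.11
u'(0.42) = -0.43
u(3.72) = -10.22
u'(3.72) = -3.12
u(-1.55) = 7.53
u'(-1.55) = 5.51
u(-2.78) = 8.93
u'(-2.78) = -2.68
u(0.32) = -1.08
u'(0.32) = -0.28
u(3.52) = -9.59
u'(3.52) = -3.13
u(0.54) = -1.18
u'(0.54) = -0.72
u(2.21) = -5.43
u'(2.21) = -3.21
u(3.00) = -7.96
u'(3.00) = -3.17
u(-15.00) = 45.43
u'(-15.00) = -3.00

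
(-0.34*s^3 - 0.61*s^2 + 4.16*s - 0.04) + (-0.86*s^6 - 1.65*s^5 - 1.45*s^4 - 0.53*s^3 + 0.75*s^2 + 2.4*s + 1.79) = -0.86*s^6 - 1.65*s^5 - 1.45*s^4 - 0.87*s^3 + 0.14*s^2 + 6.56*s + 1.75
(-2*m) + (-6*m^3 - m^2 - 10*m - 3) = -6*m^3 - m^2 - 12*m - 3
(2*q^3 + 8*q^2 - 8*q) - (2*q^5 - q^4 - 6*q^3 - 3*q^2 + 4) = -2*q^5 + q^4 + 8*q^3 + 11*q^2 - 8*q - 4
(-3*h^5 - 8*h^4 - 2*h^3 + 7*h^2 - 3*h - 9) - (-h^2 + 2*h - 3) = -3*h^5 - 8*h^4 - 2*h^3 + 8*h^2 - 5*h - 6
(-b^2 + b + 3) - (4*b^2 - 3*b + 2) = -5*b^2 + 4*b + 1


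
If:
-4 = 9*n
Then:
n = -4/9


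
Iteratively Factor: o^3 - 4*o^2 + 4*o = (o - 2)*(o^2 - 2*o) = o*(o - 2)*(o - 2)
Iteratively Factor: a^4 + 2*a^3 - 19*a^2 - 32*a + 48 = (a - 1)*(a^3 + 3*a^2 - 16*a - 48) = (a - 4)*(a - 1)*(a^2 + 7*a + 12) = (a - 4)*(a - 1)*(a + 4)*(a + 3)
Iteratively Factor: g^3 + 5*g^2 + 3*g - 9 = (g + 3)*(g^2 + 2*g - 3) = (g - 1)*(g + 3)*(g + 3)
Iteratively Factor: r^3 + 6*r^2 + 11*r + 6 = (r + 3)*(r^2 + 3*r + 2) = (r + 1)*(r + 3)*(r + 2)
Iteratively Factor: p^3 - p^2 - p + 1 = (p + 1)*(p^2 - 2*p + 1) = (p - 1)*(p + 1)*(p - 1)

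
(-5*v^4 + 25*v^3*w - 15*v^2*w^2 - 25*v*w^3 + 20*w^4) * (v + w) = -5*v^5 + 20*v^4*w + 10*v^3*w^2 - 40*v^2*w^3 - 5*v*w^4 + 20*w^5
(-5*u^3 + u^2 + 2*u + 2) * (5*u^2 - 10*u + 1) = -25*u^5 + 55*u^4 - 5*u^3 - 9*u^2 - 18*u + 2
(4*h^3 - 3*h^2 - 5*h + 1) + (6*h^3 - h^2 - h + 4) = 10*h^3 - 4*h^2 - 6*h + 5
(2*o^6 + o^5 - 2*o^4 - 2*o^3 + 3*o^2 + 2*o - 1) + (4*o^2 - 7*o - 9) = 2*o^6 + o^5 - 2*o^4 - 2*o^3 + 7*o^2 - 5*o - 10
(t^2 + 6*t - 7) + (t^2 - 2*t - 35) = 2*t^2 + 4*t - 42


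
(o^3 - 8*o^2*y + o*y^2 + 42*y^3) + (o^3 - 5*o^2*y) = 2*o^3 - 13*o^2*y + o*y^2 + 42*y^3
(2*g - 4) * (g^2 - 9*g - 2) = 2*g^3 - 22*g^2 + 32*g + 8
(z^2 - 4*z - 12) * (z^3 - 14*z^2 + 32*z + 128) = z^5 - 18*z^4 + 76*z^3 + 168*z^2 - 896*z - 1536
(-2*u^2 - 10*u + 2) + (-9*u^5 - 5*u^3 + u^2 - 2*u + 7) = -9*u^5 - 5*u^3 - u^2 - 12*u + 9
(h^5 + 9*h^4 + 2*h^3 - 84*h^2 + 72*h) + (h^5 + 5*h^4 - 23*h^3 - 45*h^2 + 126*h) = 2*h^5 + 14*h^4 - 21*h^3 - 129*h^2 + 198*h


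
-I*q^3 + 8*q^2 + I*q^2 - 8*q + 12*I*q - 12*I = (q + 2*I)*(q + 6*I)*(-I*q + I)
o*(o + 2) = o^2 + 2*o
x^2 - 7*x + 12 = (x - 4)*(x - 3)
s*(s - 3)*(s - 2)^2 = s^4 - 7*s^3 + 16*s^2 - 12*s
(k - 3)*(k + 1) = k^2 - 2*k - 3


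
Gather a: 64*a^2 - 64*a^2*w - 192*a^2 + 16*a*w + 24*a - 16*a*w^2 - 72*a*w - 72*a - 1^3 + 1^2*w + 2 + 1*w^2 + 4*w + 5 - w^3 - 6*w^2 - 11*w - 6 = a^2*(-64*w - 128) + a*(-16*w^2 - 56*w - 48) - w^3 - 5*w^2 - 6*w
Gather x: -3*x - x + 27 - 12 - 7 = 8 - 4*x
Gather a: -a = -a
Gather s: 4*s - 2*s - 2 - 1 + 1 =2*s - 2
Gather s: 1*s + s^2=s^2 + s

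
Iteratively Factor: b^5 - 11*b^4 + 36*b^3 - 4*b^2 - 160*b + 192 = (b - 3)*(b^4 - 8*b^3 + 12*b^2 + 32*b - 64) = (b - 3)*(b + 2)*(b^3 - 10*b^2 + 32*b - 32) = (b - 3)*(b - 2)*(b + 2)*(b^2 - 8*b + 16) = (b - 4)*(b - 3)*(b - 2)*(b + 2)*(b - 4)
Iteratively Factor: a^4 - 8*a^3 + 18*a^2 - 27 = (a - 3)*(a^3 - 5*a^2 + 3*a + 9) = (a - 3)^2*(a^2 - 2*a - 3) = (a - 3)^2*(a + 1)*(a - 3)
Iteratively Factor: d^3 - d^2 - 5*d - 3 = (d + 1)*(d^2 - 2*d - 3) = (d - 3)*(d + 1)*(d + 1)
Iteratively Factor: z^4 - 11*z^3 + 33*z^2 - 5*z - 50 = (z - 2)*(z^3 - 9*z^2 + 15*z + 25) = (z - 5)*(z - 2)*(z^2 - 4*z - 5) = (z - 5)^2*(z - 2)*(z + 1)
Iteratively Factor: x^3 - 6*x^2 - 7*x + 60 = (x + 3)*(x^2 - 9*x + 20) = (x - 4)*(x + 3)*(x - 5)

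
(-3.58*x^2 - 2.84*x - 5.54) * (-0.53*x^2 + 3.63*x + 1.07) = 1.8974*x^4 - 11.4902*x^3 - 11.2036*x^2 - 23.149*x - 5.9278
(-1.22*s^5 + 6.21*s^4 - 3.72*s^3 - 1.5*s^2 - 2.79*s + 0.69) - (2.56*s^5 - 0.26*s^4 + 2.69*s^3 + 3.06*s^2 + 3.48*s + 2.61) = -3.78*s^5 + 6.47*s^4 - 6.41*s^3 - 4.56*s^2 - 6.27*s - 1.92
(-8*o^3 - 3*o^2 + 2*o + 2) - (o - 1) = -8*o^3 - 3*o^2 + o + 3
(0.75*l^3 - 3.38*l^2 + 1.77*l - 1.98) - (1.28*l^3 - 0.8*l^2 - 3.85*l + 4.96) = -0.53*l^3 - 2.58*l^2 + 5.62*l - 6.94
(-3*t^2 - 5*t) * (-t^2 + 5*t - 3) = 3*t^4 - 10*t^3 - 16*t^2 + 15*t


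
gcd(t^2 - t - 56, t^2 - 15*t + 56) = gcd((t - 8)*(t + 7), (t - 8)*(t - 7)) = t - 8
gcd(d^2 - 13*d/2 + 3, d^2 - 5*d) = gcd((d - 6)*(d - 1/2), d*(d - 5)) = 1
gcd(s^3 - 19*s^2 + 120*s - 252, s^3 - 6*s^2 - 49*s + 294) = s^2 - 13*s + 42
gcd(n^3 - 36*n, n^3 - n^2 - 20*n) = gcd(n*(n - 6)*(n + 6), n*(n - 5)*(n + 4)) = n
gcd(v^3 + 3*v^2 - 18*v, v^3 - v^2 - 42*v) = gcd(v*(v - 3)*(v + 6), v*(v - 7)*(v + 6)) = v^2 + 6*v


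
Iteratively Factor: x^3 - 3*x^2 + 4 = (x - 2)*(x^2 - x - 2) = (x - 2)^2*(x + 1)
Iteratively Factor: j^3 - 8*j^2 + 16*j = (j - 4)*(j^2 - 4*j) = (j - 4)^2*(j)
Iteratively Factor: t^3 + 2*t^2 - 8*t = (t + 4)*(t^2 - 2*t) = t*(t + 4)*(t - 2)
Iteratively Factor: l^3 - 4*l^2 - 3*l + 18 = (l - 3)*(l^2 - l - 6) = (l - 3)^2*(l + 2)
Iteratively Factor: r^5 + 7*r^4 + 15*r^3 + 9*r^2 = (r)*(r^4 + 7*r^3 + 15*r^2 + 9*r) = r*(r + 3)*(r^3 + 4*r^2 + 3*r) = r*(r + 3)^2*(r^2 + r) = r^2*(r + 3)^2*(r + 1)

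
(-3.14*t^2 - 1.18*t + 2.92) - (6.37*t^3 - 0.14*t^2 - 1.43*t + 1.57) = -6.37*t^3 - 3.0*t^2 + 0.25*t + 1.35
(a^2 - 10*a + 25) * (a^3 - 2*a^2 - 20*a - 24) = a^5 - 12*a^4 + 25*a^3 + 126*a^2 - 260*a - 600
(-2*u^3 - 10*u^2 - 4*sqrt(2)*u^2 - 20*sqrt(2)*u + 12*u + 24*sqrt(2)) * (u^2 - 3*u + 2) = -2*u^5 - 4*sqrt(2)*u^4 - 4*u^4 - 8*sqrt(2)*u^3 + 38*u^3 - 56*u^2 + 76*sqrt(2)*u^2 - 112*sqrt(2)*u + 24*u + 48*sqrt(2)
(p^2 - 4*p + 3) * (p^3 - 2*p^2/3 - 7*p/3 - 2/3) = p^5 - 14*p^4/3 + 10*p^3/3 + 20*p^2/3 - 13*p/3 - 2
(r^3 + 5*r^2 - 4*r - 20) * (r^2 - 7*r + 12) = r^5 - 2*r^4 - 27*r^3 + 68*r^2 + 92*r - 240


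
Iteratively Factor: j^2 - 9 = (j + 3)*(j - 3)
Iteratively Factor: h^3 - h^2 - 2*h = (h + 1)*(h^2 - 2*h) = (h - 2)*(h + 1)*(h)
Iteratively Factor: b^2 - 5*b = (b - 5)*(b)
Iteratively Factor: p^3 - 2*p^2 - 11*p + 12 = (p + 3)*(p^2 - 5*p + 4) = (p - 1)*(p + 3)*(p - 4)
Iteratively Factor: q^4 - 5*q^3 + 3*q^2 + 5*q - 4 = (q - 4)*(q^3 - q^2 - q + 1) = (q - 4)*(q - 1)*(q^2 - 1) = (q - 4)*(q - 1)*(q + 1)*(q - 1)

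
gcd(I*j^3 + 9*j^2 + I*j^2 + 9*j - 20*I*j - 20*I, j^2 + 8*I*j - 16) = 1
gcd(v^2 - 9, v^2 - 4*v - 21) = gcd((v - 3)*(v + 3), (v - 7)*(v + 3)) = v + 3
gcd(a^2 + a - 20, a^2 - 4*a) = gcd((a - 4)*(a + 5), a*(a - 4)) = a - 4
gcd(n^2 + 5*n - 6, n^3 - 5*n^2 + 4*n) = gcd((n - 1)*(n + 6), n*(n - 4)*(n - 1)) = n - 1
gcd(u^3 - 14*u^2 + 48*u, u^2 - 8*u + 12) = u - 6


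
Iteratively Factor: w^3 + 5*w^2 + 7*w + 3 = (w + 1)*(w^2 + 4*w + 3) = (w + 1)^2*(w + 3)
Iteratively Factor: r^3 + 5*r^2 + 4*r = (r + 4)*(r^2 + r) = (r + 1)*(r + 4)*(r)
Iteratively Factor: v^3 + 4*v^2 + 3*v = (v)*(v^2 + 4*v + 3) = v*(v + 1)*(v + 3)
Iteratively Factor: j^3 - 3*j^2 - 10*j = (j - 5)*(j^2 + 2*j) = (j - 5)*(j + 2)*(j)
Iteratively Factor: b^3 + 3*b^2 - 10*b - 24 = (b + 4)*(b^2 - b - 6) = (b + 2)*(b + 4)*(b - 3)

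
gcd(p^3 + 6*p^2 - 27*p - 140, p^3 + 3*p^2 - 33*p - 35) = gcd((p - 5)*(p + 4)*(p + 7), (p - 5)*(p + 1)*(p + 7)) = p^2 + 2*p - 35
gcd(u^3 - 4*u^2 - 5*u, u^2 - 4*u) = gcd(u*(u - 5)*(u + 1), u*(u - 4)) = u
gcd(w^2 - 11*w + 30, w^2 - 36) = w - 6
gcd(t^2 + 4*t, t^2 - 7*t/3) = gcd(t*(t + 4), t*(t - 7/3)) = t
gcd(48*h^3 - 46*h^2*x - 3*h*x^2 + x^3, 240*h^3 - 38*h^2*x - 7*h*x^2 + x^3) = -48*h^2 - 2*h*x + x^2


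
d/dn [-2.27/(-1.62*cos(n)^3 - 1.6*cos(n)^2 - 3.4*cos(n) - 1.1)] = (11.0322*cos(n)^2 + 7.264*cos(n) + 7.718)*sin(n)/(1.62*cos(n)^3 + 1.6*cos(n)^2 + 3.4*cos(n) + 1.1)^2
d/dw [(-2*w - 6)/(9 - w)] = -24/(w - 9)^2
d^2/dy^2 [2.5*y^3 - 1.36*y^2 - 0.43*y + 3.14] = 15.0*y - 2.72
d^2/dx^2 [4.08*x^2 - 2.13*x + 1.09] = 8.16000000000000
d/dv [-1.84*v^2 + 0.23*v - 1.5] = 0.23 - 3.68*v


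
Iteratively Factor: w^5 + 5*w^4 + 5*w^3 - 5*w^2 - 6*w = (w - 1)*(w^4 + 6*w^3 + 11*w^2 + 6*w) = (w - 1)*(w + 3)*(w^3 + 3*w^2 + 2*w) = (w - 1)*(w + 1)*(w + 3)*(w^2 + 2*w) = w*(w - 1)*(w + 1)*(w + 3)*(w + 2)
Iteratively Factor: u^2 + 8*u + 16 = (u + 4)*(u + 4)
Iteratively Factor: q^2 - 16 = (q + 4)*(q - 4)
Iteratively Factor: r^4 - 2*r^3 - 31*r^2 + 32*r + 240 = (r - 4)*(r^3 + 2*r^2 - 23*r - 60) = (r - 4)*(r + 3)*(r^2 - r - 20) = (r - 5)*(r - 4)*(r + 3)*(r + 4)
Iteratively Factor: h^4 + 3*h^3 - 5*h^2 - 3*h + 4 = (h + 4)*(h^3 - h^2 - h + 1) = (h - 1)*(h + 4)*(h^2 - 1) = (h - 1)^2*(h + 4)*(h + 1)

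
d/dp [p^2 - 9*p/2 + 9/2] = 2*p - 9/2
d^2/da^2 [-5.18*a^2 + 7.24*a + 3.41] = -10.3600000000000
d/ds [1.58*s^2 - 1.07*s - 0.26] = 3.16*s - 1.07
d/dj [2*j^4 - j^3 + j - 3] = 8*j^3 - 3*j^2 + 1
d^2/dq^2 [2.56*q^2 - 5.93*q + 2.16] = 5.12000000000000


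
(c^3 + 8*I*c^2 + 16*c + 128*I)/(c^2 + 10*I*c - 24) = (c^2 + 4*I*c + 32)/(c + 6*I)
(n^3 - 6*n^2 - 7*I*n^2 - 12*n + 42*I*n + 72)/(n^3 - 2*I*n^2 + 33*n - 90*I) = (n^2 + n*(-6 - 4*I) + 24*I)/(n^2 + I*n + 30)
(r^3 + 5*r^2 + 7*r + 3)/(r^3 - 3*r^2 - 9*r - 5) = (r + 3)/(r - 5)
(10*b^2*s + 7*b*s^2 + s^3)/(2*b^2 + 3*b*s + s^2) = s*(5*b + s)/(b + s)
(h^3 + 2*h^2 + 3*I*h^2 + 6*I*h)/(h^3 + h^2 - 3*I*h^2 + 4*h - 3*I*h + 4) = h*(h^2 + h*(2 + 3*I) + 6*I)/(h^3 + h^2*(1 - 3*I) + h*(4 - 3*I) + 4)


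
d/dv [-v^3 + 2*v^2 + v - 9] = -3*v^2 + 4*v + 1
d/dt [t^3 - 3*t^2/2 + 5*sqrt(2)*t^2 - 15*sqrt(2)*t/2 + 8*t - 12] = 3*t^2 - 3*t + 10*sqrt(2)*t - 15*sqrt(2)/2 + 8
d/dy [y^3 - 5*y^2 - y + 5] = 3*y^2 - 10*y - 1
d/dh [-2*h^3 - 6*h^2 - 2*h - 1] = -6*h^2 - 12*h - 2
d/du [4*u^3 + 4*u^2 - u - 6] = 12*u^2 + 8*u - 1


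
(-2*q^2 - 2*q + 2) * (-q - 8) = 2*q^3 + 18*q^2 + 14*q - 16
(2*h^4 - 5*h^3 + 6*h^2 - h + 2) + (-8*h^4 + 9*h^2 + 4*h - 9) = -6*h^4 - 5*h^3 + 15*h^2 + 3*h - 7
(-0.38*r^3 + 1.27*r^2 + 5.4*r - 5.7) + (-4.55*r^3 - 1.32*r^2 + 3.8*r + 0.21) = -4.93*r^3 - 0.05*r^2 + 9.2*r - 5.49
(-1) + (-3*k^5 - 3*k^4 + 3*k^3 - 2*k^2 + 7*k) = -3*k^5 - 3*k^4 + 3*k^3 - 2*k^2 + 7*k - 1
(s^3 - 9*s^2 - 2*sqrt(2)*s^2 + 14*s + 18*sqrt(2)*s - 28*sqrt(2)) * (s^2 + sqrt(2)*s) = s^5 - 9*s^4 - sqrt(2)*s^4 + 10*s^3 + 9*sqrt(2)*s^3 - 14*sqrt(2)*s^2 + 36*s^2 - 56*s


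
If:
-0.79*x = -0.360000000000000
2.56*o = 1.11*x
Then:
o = 0.20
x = 0.46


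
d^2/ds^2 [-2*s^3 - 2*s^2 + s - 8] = -12*s - 4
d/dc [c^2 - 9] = 2*c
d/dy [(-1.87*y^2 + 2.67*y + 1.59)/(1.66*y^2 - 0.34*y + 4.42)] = (-3.7964*y^2 - 21.8096*y + 12.342)/(2.7556*y^4 - 1.1288*y^3 + 14.79*y^2 - 3.0056*y + 19.5364)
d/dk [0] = 0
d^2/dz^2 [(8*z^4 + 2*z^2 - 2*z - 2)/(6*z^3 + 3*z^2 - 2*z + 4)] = 4*(120*z^6 - 468*z^5 - 42*z^4 - 583*z^3 + 501*z^2 + 126*z + 16)/(216*z^9 + 324*z^8 - 54*z^7 + 243*z^6 + 450*z^5 - 144*z^4 + 136*z^3 + 192*z^2 - 96*z + 64)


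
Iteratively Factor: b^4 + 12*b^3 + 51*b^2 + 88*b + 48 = (b + 1)*(b^3 + 11*b^2 + 40*b + 48) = (b + 1)*(b + 3)*(b^2 + 8*b + 16) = (b + 1)*(b + 3)*(b + 4)*(b + 4)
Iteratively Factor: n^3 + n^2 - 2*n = (n)*(n^2 + n - 2) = n*(n - 1)*(n + 2)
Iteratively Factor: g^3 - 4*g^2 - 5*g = (g + 1)*(g^2 - 5*g) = g*(g + 1)*(g - 5)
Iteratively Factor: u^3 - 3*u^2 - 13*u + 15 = (u - 5)*(u^2 + 2*u - 3) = (u - 5)*(u - 1)*(u + 3)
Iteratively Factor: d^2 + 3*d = (d)*(d + 3)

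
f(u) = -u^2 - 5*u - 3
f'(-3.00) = 1.00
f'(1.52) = -8.04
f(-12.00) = -87.00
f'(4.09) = -13.18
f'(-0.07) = -4.86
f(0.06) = -3.30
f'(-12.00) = 19.00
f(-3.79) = 1.59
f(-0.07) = -2.65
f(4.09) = -40.18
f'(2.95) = -10.90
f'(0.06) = -5.12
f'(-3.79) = 2.58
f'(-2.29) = -0.42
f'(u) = -2*u - 5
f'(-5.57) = 6.14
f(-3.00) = 3.00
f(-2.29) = 3.21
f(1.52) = -12.91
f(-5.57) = -6.17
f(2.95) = -26.45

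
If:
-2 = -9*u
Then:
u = 2/9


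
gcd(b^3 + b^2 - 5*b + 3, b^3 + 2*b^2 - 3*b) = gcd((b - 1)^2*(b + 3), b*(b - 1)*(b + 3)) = b^2 + 2*b - 3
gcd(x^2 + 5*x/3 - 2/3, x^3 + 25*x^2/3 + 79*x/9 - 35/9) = x - 1/3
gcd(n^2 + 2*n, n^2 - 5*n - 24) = 1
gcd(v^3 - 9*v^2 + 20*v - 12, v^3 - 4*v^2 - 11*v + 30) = v - 2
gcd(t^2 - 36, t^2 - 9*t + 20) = 1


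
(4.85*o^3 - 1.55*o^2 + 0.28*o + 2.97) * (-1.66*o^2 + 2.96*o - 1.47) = -8.051*o^5 + 16.929*o^4 - 12.1823*o^3 - 1.8229*o^2 + 8.3796*o - 4.3659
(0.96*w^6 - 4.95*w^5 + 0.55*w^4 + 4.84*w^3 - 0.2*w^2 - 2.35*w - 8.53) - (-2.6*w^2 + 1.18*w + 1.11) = 0.96*w^6 - 4.95*w^5 + 0.55*w^4 + 4.84*w^3 + 2.4*w^2 - 3.53*w - 9.64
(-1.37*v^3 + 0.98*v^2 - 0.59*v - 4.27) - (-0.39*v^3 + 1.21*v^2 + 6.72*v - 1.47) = -0.98*v^3 - 0.23*v^2 - 7.31*v - 2.8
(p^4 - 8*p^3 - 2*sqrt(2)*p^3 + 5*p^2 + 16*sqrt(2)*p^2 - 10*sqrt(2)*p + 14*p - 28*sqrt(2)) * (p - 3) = p^5 - 11*p^4 - 2*sqrt(2)*p^4 + 29*p^3 + 22*sqrt(2)*p^3 - 58*sqrt(2)*p^2 - p^2 - 42*p + 2*sqrt(2)*p + 84*sqrt(2)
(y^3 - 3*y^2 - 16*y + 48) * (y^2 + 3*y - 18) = y^5 - 43*y^3 + 54*y^2 + 432*y - 864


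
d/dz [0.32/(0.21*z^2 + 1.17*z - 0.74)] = (-0.1344*z - 0.3744)/(0.21*z^2 + 1.17*z - 0.74)^2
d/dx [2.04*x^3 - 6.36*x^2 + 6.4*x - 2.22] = 6.12*x^2 - 12.72*x + 6.4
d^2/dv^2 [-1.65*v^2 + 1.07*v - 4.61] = -3.30000000000000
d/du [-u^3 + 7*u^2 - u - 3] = -3*u^2 + 14*u - 1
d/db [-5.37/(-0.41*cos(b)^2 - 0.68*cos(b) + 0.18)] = (4.4034*cos(b) + 3.6516)*sin(b)/(0.41*cos(b)^2 + 0.68*cos(b) - 0.18)^2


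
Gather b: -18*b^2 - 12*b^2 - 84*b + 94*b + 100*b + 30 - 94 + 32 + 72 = -30*b^2 + 110*b + 40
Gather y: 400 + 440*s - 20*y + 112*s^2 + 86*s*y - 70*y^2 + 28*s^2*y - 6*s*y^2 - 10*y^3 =112*s^2 + 440*s - 10*y^3 + y^2*(-6*s - 70) + y*(28*s^2 + 86*s - 20) + 400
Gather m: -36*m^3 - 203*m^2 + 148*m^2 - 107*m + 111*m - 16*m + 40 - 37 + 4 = -36*m^3 - 55*m^2 - 12*m + 7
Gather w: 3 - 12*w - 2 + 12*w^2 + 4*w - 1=12*w^2 - 8*w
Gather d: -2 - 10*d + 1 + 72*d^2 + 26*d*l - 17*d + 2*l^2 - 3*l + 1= 72*d^2 + d*(26*l - 27) + 2*l^2 - 3*l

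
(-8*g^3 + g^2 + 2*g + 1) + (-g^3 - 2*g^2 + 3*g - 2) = -9*g^3 - g^2 + 5*g - 1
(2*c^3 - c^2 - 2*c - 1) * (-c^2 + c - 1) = -2*c^5 + 3*c^4 - c^3 + c + 1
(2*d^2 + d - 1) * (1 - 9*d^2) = -18*d^4 - 9*d^3 + 11*d^2 + d - 1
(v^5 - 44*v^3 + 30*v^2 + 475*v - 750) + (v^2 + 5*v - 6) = v^5 - 44*v^3 + 31*v^2 + 480*v - 756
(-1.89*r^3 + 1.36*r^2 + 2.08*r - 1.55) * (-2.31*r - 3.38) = 4.3659*r^4 + 3.2466*r^3 - 9.4016*r^2 - 3.4499*r + 5.239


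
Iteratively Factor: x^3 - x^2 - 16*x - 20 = (x - 5)*(x^2 + 4*x + 4) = (x - 5)*(x + 2)*(x + 2)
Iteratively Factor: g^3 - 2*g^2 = (g)*(g^2 - 2*g) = g^2*(g - 2)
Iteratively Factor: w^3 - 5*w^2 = (w)*(w^2 - 5*w) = w^2*(w - 5)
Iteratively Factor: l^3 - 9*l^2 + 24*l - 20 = (l - 5)*(l^2 - 4*l + 4) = (l - 5)*(l - 2)*(l - 2)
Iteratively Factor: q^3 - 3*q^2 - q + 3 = (q - 3)*(q^2 - 1) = (q - 3)*(q + 1)*(q - 1)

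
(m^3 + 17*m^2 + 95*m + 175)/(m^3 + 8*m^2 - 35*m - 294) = (m^2 + 10*m + 25)/(m^2 + m - 42)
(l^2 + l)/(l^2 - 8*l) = (l + 1)/(l - 8)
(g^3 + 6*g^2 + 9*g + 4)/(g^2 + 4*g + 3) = (g^2 + 5*g + 4)/(g + 3)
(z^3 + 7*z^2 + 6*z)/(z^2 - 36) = z*(z + 1)/(z - 6)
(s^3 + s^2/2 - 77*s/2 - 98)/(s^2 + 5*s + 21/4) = 2*(s^2 - 3*s - 28)/(2*s + 3)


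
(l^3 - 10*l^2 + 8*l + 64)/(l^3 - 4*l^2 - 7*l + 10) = (l^2 - 12*l + 32)/(l^2 - 6*l + 5)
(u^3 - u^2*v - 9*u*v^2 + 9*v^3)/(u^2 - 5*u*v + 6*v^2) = (u^2 + 2*u*v - 3*v^2)/(u - 2*v)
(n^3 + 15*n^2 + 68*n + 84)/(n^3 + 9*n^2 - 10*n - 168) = (n + 2)/(n - 4)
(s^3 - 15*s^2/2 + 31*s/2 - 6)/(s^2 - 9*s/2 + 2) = s - 3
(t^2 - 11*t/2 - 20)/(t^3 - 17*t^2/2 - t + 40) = (2*t + 5)/(2*t^2 - t - 10)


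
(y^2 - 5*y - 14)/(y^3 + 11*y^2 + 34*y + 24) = (y^2 - 5*y - 14)/(y^3 + 11*y^2 + 34*y + 24)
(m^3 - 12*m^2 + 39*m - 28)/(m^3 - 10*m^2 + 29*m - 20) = (m - 7)/(m - 5)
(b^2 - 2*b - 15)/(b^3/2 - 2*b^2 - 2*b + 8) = 2*(b^2 - 2*b - 15)/(b^3 - 4*b^2 - 4*b + 16)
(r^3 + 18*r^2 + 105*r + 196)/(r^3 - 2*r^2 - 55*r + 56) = (r^2 + 11*r + 28)/(r^2 - 9*r + 8)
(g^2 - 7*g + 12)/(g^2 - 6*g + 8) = (g - 3)/(g - 2)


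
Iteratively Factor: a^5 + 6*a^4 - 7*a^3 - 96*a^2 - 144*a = (a - 4)*(a^4 + 10*a^3 + 33*a^2 + 36*a) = a*(a - 4)*(a^3 + 10*a^2 + 33*a + 36) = a*(a - 4)*(a + 4)*(a^2 + 6*a + 9) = a*(a - 4)*(a + 3)*(a + 4)*(a + 3)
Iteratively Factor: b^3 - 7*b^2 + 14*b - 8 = (b - 1)*(b^2 - 6*b + 8) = (b - 4)*(b - 1)*(b - 2)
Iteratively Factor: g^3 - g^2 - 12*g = (g - 4)*(g^2 + 3*g) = g*(g - 4)*(g + 3)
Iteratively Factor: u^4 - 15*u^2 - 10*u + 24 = (u + 2)*(u^3 - 2*u^2 - 11*u + 12) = (u - 1)*(u + 2)*(u^2 - u - 12) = (u - 1)*(u + 2)*(u + 3)*(u - 4)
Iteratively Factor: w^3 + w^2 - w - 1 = (w + 1)*(w^2 - 1) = (w + 1)^2*(w - 1)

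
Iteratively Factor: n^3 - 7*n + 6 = (n - 1)*(n^2 + n - 6) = (n - 2)*(n - 1)*(n + 3)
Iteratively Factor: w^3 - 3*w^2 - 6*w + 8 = (w + 2)*(w^2 - 5*w + 4) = (w - 1)*(w + 2)*(w - 4)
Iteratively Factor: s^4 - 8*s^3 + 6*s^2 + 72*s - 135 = (s - 3)*(s^3 - 5*s^2 - 9*s + 45) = (s - 5)*(s - 3)*(s^2 - 9) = (s - 5)*(s - 3)*(s + 3)*(s - 3)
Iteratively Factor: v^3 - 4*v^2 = (v)*(v^2 - 4*v) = v^2*(v - 4)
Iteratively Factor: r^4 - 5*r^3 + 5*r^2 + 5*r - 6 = (r - 2)*(r^3 - 3*r^2 - r + 3) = (r - 2)*(r - 1)*(r^2 - 2*r - 3) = (r - 2)*(r - 1)*(r + 1)*(r - 3)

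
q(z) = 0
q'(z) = 0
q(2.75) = 0.00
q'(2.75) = 0.00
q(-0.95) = 0.00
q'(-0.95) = 0.00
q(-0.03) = 0.00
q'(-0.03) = 0.00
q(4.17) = 0.00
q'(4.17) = 0.00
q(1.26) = 0.00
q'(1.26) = 0.00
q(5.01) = 0.00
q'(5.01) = 0.00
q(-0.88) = 0.00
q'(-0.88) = 0.00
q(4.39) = 0.00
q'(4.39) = 0.00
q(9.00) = 0.00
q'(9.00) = 0.00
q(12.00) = 0.00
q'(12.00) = 0.00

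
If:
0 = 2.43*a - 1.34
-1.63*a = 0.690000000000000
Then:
No Solution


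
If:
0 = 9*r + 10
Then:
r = -10/9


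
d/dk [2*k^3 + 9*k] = 6*k^2 + 9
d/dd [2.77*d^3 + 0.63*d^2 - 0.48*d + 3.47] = 8.31*d^2 + 1.26*d - 0.48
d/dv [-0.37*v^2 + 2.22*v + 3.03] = 2.22 - 0.74*v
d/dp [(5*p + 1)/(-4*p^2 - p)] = (20*p^2 + 8*p + 1)/(p^2*(16*p^2 + 8*p + 1))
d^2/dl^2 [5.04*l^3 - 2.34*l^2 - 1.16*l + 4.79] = 30.24*l - 4.68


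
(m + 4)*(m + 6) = m^2 + 10*m + 24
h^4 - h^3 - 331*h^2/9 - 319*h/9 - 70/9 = (h - 7)*(h + 1/3)*(h + 2/3)*(h + 5)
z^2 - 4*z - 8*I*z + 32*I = (z - 4)*(z - 8*I)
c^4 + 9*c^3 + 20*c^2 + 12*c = c*(c + 1)*(c + 2)*(c + 6)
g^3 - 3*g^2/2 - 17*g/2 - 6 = (g - 4)*(g + 1)*(g + 3/2)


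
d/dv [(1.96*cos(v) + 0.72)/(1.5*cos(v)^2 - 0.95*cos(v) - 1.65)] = (2.94*cos(v)^2 + 2.16*cos(v) + 2.55)*sin(v)/(2.25*cos(v)^4 - 2.85*cos(v)^3 - 4.0475*cos(v)^2 + 3.135*cos(v) + 2.7225)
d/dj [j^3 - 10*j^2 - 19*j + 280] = 3*j^2 - 20*j - 19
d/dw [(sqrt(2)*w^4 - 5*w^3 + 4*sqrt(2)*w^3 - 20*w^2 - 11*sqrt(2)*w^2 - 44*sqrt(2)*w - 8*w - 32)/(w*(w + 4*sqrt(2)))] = (2*sqrt(2)*w^5 + 4*sqrt(2)*w^4 + 19*w^4 - 40*sqrt(2)*w^3 + 64*w^3 - 80*w^2 - 36*sqrt(2)*w^2 + 64*w + 128*sqrt(2))/(w^2*(w^2 + 8*sqrt(2)*w + 32))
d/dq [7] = 0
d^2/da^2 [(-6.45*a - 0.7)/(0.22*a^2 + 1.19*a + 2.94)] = (-(0.44*a + 1.19)*(0.88*a + 2.38)*(6.45*a + 0.7) + (8.514*a + 15.659)*(0.22*a^2 + 1.19*a + 2.94))/(0.22*a^2 + 1.19*a + 2.94)^3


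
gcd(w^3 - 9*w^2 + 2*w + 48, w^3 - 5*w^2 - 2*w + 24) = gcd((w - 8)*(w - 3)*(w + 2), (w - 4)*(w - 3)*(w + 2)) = w^2 - w - 6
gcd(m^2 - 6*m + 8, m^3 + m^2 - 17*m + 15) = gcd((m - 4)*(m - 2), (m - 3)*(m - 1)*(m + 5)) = 1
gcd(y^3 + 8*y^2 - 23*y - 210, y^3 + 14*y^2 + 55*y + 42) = y^2 + 13*y + 42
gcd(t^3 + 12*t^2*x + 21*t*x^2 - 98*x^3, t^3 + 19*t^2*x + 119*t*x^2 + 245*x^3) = t^2 + 14*t*x + 49*x^2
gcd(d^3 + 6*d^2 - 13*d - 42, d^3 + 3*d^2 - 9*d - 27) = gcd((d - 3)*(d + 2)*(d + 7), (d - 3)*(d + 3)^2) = d - 3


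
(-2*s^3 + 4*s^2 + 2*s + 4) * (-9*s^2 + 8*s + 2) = 18*s^5 - 52*s^4 + 10*s^3 - 12*s^2 + 36*s + 8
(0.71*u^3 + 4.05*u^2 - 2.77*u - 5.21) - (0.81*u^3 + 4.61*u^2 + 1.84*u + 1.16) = -0.1*u^3 - 0.56*u^2 - 4.61*u - 6.37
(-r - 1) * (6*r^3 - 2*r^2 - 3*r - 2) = -6*r^4 - 4*r^3 + 5*r^2 + 5*r + 2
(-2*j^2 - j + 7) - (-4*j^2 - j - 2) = 2*j^2 + 9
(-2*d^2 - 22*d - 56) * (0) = 0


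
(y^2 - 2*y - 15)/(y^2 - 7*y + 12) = (y^2 - 2*y - 15)/(y^2 - 7*y + 12)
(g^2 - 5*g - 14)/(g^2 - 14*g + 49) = (g + 2)/(g - 7)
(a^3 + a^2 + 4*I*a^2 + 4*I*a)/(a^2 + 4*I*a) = a + 1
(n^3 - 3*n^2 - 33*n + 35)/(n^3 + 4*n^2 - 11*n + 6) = (n^2 - 2*n - 35)/(n^2 + 5*n - 6)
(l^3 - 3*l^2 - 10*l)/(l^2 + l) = (l^2 - 3*l - 10)/(l + 1)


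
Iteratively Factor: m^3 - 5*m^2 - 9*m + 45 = (m - 3)*(m^2 - 2*m - 15) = (m - 3)*(m + 3)*(m - 5)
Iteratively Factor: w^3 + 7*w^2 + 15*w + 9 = (w + 1)*(w^2 + 6*w + 9) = (w + 1)*(w + 3)*(w + 3)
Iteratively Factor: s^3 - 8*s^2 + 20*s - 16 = (s - 2)*(s^2 - 6*s + 8) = (s - 4)*(s - 2)*(s - 2)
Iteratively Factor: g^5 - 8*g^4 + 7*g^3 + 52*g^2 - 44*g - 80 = (g - 5)*(g^4 - 3*g^3 - 8*g^2 + 12*g + 16) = (g - 5)*(g - 2)*(g^3 - g^2 - 10*g - 8) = (g - 5)*(g - 4)*(g - 2)*(g^2 + 3*g + 2) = (g - 5)*(g - 4)*(g - 2)*(g + 2)*(g + 1)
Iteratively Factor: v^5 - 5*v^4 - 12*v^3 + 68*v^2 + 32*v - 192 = (v - 4)*(v^4 - v^3 - 16*v^2 + 4*v + 48) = (v - 4)^2*(v^3 + 3*v^2 - 4*v - 12) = (v - 4)^2*(v - 2)*(v^2 + 5*v + 6) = (v - 4)^2*(v - 2)*(v + 2)*(v + 3)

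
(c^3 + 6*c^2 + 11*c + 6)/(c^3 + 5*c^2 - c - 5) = (c^2 + 5*c + 6)/(c^2 + 4*c - 5)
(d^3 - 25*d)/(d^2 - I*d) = (d^2 - 25)/(d - I)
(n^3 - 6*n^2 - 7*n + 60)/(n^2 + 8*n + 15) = (n^2 - 9*n + 20)/(n + 5)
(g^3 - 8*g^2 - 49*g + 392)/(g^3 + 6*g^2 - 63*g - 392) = (g - 7)/(g + 7)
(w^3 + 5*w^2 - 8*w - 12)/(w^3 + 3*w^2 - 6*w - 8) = (w + 6)/(w + 4)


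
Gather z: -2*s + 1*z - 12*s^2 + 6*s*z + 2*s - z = -12*s^2 + 6*s*z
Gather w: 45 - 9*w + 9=54 - 9*w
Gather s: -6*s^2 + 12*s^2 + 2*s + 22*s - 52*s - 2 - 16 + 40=6*s^2 - 28*s + 22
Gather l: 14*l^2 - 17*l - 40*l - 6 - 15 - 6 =14*l^2 - 57*l - 27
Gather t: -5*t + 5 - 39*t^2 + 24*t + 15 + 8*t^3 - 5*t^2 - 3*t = 8*t^3 - 44*t^2 + 16*t + 20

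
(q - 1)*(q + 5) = q^2 + 4*q - 5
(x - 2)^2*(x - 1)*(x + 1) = x^4 - 4*x^3 + 3*x^2 + 4*x - 4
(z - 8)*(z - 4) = z^2 - 12*z + 32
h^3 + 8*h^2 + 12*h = h*(h + 2)*(h + 6)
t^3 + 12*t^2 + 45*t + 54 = (t + 3)^2*(t + 6)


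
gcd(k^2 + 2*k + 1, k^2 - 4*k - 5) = k + 1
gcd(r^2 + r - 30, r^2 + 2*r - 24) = r + 6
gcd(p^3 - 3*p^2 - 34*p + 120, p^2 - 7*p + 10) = p - 5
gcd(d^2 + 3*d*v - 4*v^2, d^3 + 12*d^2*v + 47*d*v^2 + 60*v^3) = d + 4*v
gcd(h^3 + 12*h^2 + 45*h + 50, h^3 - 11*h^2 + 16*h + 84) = h + 2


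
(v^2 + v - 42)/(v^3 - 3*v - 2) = (-v^2 - v + 42)/(-v^3 + 3*v + 2)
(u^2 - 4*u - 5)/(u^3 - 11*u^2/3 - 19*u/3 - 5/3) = 3/(3*u + 1)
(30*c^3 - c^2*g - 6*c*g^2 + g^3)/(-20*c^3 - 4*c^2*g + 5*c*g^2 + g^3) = (-15*c^2 + 8*c*g - g^2)/(10*c^2 - 3*c*g - g^2)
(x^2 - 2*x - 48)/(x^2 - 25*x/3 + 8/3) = 3*(x + 6)/(3*x - 1)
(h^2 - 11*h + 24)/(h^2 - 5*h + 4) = (h^2 - 11*h + 24)/(h^2 - 5*h + 4)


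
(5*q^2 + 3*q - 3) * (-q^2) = -5*q^4 - 3*q^3 + 3*q^2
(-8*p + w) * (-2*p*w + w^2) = 16*p^2*w - 10*p*w^2 + w^3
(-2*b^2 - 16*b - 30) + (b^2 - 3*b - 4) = -b^2 - 19*b - 34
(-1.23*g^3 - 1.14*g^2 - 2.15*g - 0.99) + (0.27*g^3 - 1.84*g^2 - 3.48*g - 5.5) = -0.96*g^3 - 2.98*g^2 - 5.63*g - 6.49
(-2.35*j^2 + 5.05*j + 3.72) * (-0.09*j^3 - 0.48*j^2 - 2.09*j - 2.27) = 0.2115*j^5 + 0.6735*j^4 + 2.1527*j^3 - 7.0056*j^2 - 19.2383*j - 8.4444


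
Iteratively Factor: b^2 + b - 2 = (b - 1)*(b + 2)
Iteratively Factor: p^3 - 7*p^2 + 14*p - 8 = (p - 2)*(p^2 - 5*p + 4) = (p - 2)*(p - 1)*(p - 4)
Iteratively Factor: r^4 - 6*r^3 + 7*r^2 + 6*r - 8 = (r + 1)*(r^3 - 7*r^2 + 14*r - 8) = (r - 4)*(r + 1)*(r^2 - 3*r + 2) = (r - 4)*(r - 1)*(r + 1)*(r - 2)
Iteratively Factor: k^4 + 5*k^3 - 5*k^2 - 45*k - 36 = (k + 1)*(k^3 + 4*k^2 - 9*k - 36) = (k - 3)*(k + 1)*(k^2 + 7*k + 12) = (k - 3)*(k + 1)*(k + 4)*(k + 3)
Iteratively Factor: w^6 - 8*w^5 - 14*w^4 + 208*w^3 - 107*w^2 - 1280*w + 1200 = (w + 4)*(w^5 - 12*w^4 + 34*w^3 + 72*w^2 - 395*w + 300) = (w - 1)*(w + 4)*(w^4 - 11*w^3 + 23*w^2 + 95*w - 300) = (w - 5)*(w - 1)*(w + 4)*(w^3 - 6*w^2 - 7*w + 60) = (w - 5)*(w - 1)*(w + 3)*(w + 4)*(w^2 - 9*w + 20) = (w - 5)^2*(w - 1)*(w + 3)*(w + 4)*(w - 4)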